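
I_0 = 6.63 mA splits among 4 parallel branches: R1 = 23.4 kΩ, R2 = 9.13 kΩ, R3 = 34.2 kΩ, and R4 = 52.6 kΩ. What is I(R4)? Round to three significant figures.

Conductances: ΣG = 1/23.4 + 1/9.13 + 1/34.2 + 1/52.6 = 0.2005 (1/kΩ).
Current divider: I(R4) = I_0 · G_k/ΣG = 6.63 × (0.01901/0.2005) = 6.63 × 0.09481 = 0.6286 mA.

I ≈ 0.629 mA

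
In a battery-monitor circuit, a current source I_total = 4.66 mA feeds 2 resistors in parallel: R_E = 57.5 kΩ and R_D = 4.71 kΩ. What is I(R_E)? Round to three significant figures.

With just two branches, the current splits inversely with resistance.
I(R_E) = 4.66 × 4.71/(57.5 + 4.71) = 4.66 × 0.07571 = 0.3528 mA.

I ≈ 0.353 mA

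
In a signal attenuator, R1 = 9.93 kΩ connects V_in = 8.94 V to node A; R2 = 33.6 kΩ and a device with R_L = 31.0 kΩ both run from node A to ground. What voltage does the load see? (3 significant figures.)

V_out ≈ 5.53 V

R2 ‖ R_L = (33.6 × 31.0)/(33.6 + 31.0) = 16.12 kΩ.
Then V_out = V_in · R2'/(R1 + R2') = 8.94 × 16.12/26.05 = 5.533 V.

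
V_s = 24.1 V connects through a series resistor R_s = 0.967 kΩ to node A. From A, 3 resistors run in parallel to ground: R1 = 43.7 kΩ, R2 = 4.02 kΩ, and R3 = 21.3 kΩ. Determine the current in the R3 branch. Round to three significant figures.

I ≈ 0.865 mA

Equivalent of the parallel group: R_p = 3.139 kΩ.
V_A by voltage divider: V_A = 24.1 × 3.139/(0.967 + 3.139) = 18.42 V.
Branch current I = V_A/R3 = 18.42/21.3 = 0.8650 mA.
(Equivalently: I_total = 5.870 mA, then current-divider fraction G_k/ΣG = 0.1474.)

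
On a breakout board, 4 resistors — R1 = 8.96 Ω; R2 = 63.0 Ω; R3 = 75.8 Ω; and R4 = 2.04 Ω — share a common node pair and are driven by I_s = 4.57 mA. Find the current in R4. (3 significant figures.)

Total conductance ΣG = 1/8.96 + 1/63.0 + 1/75.8 + 1/2.04 = 0.6309 (units of 1/Ω).
R4 takes the fraction G_k/ΣG = 0.4902/0.6309 = 0.7770, so I = 4.57 × 0.7770 = 3.551 mA.

I ≈ 3.55 mA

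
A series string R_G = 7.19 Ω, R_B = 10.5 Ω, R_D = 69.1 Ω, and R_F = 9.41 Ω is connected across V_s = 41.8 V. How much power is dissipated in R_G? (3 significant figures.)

P ≈ 1.36 W

ΣR = 96.20 Ω → I = 41.8/96.20 = 0.4345 A.
P = I²R = 0.1888 × 7.19 = 1.357 W.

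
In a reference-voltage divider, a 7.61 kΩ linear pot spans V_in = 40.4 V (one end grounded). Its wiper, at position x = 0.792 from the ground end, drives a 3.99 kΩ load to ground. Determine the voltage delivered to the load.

V_out ≈ 24.3 V

The pot divides into 1.583 kΩ above the wiper and 6.027 kΩ below.
R_L loads the lower segment: effective lower R = 2.401 kΩ.
Then V_out = V_in · 2.401/(1.583 + 2.401) = 24.35 V.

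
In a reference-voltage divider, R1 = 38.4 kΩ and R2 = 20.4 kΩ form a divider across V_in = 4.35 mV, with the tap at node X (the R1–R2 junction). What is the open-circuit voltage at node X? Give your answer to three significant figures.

With X open, the divider is unloaded: V_th = 4.35 × 20.4/58.80 = 1.509 mV.

V_th ≈ 1.51 mV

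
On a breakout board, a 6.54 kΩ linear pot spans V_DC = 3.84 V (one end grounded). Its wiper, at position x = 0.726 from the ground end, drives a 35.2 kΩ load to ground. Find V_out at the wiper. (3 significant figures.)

V_out ≈ 2.69 V

Split the track: R_lower = x·R_p = 4.748 kΩ, R_upper = (1−x)·R_p = 1.792 kΩ.
(x·R_p) ‖ R_L = 4.184 kΩ.
V_out = 3.84 × 4.184/(1.792 + 4.184) = 2.688 V.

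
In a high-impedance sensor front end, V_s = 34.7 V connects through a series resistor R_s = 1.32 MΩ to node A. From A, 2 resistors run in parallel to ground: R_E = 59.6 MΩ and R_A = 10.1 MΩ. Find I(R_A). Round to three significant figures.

Combine the parallel branches: R_p = (1/59.6 + 1/10.1)⁻¹ = 8.636 MΩ.
V_A by voltage divider: V_A = 34.7 × 8.636/(1.32 + 8.636) = 30.10 V.
Branch current I = V_A/R_A = 30.10/10.1 = 2.980 µA.

I ≈ 2.98 µA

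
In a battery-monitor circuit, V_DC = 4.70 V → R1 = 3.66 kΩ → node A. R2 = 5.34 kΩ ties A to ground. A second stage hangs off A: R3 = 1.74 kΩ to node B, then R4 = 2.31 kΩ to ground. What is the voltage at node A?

Looking into the second stage from A: R3 + R4 = 4.050 kΩ appears in parallel with R2.
Effective lower resistance at A: R2 ‖ 4.050 = 2.303 kΩ.
V_A = 4.70 × 2.303/(3.66 + 2.303) = 1.815 V.

V_A ≈ 1.82 V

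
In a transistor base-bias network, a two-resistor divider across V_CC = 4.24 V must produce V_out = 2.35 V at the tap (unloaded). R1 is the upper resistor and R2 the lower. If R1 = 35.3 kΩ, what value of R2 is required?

R2 ≈ 43.9 kΩ

V_out/V_CC = R2/(R1+R2) = 0.5542.
Rearranging, R2 = R1·k/(1−k) = 35.3 × 1.243 = 43.89 kΩ.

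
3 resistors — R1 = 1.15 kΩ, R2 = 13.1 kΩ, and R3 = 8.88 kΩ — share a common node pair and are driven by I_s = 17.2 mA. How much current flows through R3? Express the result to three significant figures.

Conductances: ΣG = 1/1.15 + 1/13.1 + 1/8.88 = 1.059 (1/kΩ).
By the current-divider rule, I = I_s · G_k/ΣG = 17.2 × 0.1064 = 1.830 mA.

I ≈ 1.83 mA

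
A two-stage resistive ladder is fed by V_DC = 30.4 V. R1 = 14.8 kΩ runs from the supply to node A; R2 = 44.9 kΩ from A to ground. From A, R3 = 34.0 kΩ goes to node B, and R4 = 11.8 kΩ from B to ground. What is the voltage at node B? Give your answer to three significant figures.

Looking into the second stage from A: R3 + R4 = 45.80 kΩ appears in parallel with R2.
R2 ‖ (R3+R4) = 22.67 kΩ.
V_A = 30.4 × 22.67/(14.8 + 22.67) = 18.39 V.
Stage 2 is unloaded, so V_B = V_A · R4/(R3+R4) = 18.39 × 11.8/45.80 = 4.739 V.

V_B ≈ 4.74 V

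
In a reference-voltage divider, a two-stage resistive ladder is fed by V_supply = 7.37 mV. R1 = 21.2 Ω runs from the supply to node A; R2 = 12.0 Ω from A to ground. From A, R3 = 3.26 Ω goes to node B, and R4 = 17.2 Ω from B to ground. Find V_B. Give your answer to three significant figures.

Node A sees R2 in parallel with the series input of stage 2, R3 + R4 = 20.46 Ω.
R2 ‖ (R3+R4) = 7.564 Ω.
V_A = 7.37 × 7.564/(21.2 + 7.564) = 1.938 mV.
Then the unloaded second divider: V_B = V_A × R4/(R3+R4) = 1.938 × 0.8407 = 1.629 mV.

V_B ≈ 1.63 mV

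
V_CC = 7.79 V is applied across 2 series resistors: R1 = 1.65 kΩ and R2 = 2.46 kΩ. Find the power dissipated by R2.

Series current I = V_CC/ΣR = 7.79/4.110 = 1.895 mA.
P = I²R = 3.592 × 2.46 = 8.837 mW.

P ≈ 8.84 mW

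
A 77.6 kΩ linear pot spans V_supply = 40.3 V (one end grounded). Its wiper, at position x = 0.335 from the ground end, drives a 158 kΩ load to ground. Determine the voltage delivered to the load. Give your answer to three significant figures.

V_out ≈ 12.2 V

The pot divides into 51.60 kΩ above the wiper and 26.00 kΩ below.
R_L loads the lower segment: effective lower R = 22.32 kΩ.
Loaded-divider output: V_out = 40.3 × 0.3020 = 12.17 V.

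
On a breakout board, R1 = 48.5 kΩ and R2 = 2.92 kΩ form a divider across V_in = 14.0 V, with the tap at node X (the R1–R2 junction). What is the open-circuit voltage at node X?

With X open, the divider is unloaded: V_th = 14.0 × 2.92/51.42 = 0.7950 V.

V_th ≈ 0.795 V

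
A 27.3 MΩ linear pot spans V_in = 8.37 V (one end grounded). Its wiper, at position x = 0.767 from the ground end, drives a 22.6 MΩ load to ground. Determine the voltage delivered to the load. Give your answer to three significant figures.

V_out ≈ 5.28 V

Lower segment x·R_p = 20.94 MΩ; upper segment (1−x)·R_p = 6.361 MΩ.
Lower segment in parallel with the load: 20.94 ‖ 22.6 = 10.87 MΩ.
Then V_out = V_in · 10.87/(6.361 + 10.87) = 5.280 V.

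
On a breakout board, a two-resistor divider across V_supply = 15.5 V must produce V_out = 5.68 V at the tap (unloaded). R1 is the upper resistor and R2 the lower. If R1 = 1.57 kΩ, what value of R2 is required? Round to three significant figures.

The divider ratio is R2/(R1+R2) = 5.68/15.5 = 0.3665.
So R2 = R1 · V_out/(V_supply − V_out) = 1.57 × 5.68/(15.5 − 5.68) = 1.57 × 0.5784 = 0.9081 kΩ.

R2 ≈ 0.908 kΩ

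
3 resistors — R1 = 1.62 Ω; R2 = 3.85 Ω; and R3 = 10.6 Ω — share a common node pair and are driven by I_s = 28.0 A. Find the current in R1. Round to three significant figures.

I ≈ 17.8 A

Conductances: ΣG = 1/1.62 + 1/3.85 + 1/10.6 = 0.9714 (1/Ω).
R1 takes the fraction G_k/ΣG = 0.6173/0.9714 = 0.6355, so I = 28.0 × 0.6355 = 17.79 A.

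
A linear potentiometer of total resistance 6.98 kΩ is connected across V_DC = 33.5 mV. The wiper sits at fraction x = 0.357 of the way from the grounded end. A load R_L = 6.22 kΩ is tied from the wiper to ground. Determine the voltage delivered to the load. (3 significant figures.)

The pot divides into 4.488 kΩ above the wiper and 2.492 kΩ below.
R_L loads the lower segment: effective lower R = 1.779 kΩ.
Loaded-divider output: V_out = 33.5 × 0.2839 = 9.510 mV.
(Unloaded: V_out = x·V_DC = 12.0 mV.)

V_out ≈ 9.51 mV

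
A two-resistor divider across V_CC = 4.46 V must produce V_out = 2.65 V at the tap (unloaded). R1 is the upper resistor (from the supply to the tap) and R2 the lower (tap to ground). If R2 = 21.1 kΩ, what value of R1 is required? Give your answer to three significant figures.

R1 ≈ 14.4 kΩ

V_out/V_CC = R2/(R1+R2) = 0.5942.
So R1 = R2 · (V_CC/V_out − 1) = 21.1 × (4.46/2.65 − 1) = 21.1 × 0.6830 = 14.41 kΩ.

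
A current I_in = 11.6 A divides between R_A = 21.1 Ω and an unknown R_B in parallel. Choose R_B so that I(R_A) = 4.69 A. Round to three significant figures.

The fraction through R_A equals R_B/(R_A+R_B).
With f = 0.4043, R_B = R_A · f/(1−f) = 21.1 × 0.6787 = 14.32 Ω.

R_B ≈ 14.3 Ω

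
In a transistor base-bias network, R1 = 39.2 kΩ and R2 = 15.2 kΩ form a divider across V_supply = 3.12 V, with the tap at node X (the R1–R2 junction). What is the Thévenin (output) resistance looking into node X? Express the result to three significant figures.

Looking into X with the source shorted: R_th = R1·R2/(R1+R2) = 39.20 × 15.2/54.40 = 10.95 kΩ.

R_th ≈ 11.0 kΩ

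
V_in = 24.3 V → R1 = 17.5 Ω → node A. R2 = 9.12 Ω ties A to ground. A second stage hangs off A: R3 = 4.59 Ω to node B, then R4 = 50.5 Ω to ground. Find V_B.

Looking into the second stage from A: R3 + R4 = 55.09 Ω appears in parallel with R2.
R2 ‖ (R3+R4) = 7.825 Ω.
V_A = 24.3 × 7.825/(17.5 + 7.825) = 7.508 V.
Stage 2 is unloaded, so V_B = V_A · R4/(R3+R4) = 7.508 × 50.5/55.09 = 6.883 V.

V_B ≈ 6.88 V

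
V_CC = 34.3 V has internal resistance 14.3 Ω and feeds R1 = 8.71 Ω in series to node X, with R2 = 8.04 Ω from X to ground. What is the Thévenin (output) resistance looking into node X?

R1' = 14.3 + 8.71 = 23.01 Ω (source resistance + R1).
Zeroing V_CC shorts the top of R1' to ground, so R_th = R1' ‖ R2 = 5.958 Ω.

R_th ≈ 5.96 Ω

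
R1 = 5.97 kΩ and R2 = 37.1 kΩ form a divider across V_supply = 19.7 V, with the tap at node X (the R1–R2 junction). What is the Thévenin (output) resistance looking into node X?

R_th ≈ 5.14 kΩ

With V_supply suppressed (replaced by a short), R_th = R1 ‖ R2 = (5.970 × 37.1)/(5.970 + 37.1) = 5.142 kΩ.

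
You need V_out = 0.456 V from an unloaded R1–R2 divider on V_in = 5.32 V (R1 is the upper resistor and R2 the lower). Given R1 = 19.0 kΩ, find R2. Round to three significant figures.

R2 ≈ 1.78 kΩ

V_out/V_in = R2/(R1+R2) = 0.08571.
So R2 = R1 · V_out/(V_in − V_out) = 19.0 × 0.456/(5.32 − 0.456) = 19.0 × 0.09375 = 1.781 kΩ.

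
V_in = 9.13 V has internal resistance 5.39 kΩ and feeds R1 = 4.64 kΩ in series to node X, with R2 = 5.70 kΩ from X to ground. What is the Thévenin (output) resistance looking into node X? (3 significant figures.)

R_th ≈ 3.63 kΩ

R1' = 5.39 + 4.64 = 10.03 kΩ (source resistance + R1).
Looking into X with the source shorted: R_th = R1'·R2/(R1'+R2) = 10.03 × 5.70/15.73 = 3.635 kΩ.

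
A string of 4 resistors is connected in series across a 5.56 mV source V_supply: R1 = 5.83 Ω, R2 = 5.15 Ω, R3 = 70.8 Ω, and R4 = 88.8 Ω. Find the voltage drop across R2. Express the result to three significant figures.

Total series resistance ΣR = 5.83 + 5.15 + 70.8 + 88.8 = 170.6 Ω.
By the voltage-divider rule, V = 5.56 × 5.150/170.6 = 0.1679 mV.

V ≈ 0.168 mV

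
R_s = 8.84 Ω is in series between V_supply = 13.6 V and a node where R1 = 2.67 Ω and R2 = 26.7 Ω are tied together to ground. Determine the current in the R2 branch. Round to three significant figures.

I ≈ 0.110 A

Combine the parallel branches: R_p = (1/2.67 + 1/26.7)⁻¹ = 2.427 Ω.
Node voltage V_A = V_supply · R_p/(R_s + R_p) = 13.6 × 0.2154 = 2.930 V.
I(R2) = V_A / R2 = 2.930/26.7 = 0.1097 A.
(Equivalently: I_total = 1.207 A, then current-divider fraction G_k/ΣG = 0.09091.)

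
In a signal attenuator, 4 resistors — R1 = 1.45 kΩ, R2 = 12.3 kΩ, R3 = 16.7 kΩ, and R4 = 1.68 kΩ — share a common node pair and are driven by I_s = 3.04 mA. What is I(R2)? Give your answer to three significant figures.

I ≈ 0.173 mA

ΣG = 1/1.45 + 1/12.3 + 1/16.7 + 1/1.68 = 1.426.
R2 takes the fraction G_k/ΣG = 0.08130/1.426 = 0.05701, so I = 3.04 × 0.05701 = 0.1733 mA.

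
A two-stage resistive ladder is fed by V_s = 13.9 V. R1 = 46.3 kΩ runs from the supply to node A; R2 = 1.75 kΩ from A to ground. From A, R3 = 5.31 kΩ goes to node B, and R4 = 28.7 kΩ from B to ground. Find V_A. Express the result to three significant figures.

Node A sees R2 in parallel with the series input of stage 2, R3 + R4 = 34.01 kΩ.
R2 ‖ (R3+R4) = 1.664 kΩ.
So V_A = 13.9 × 0.03470 = 0.4823 V.

V_A ≈ 0.482 V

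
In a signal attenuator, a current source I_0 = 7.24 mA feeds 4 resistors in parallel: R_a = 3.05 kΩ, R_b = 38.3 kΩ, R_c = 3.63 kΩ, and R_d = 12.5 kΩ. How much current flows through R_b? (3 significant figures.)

ΣG = 1/3.05 + 1/38.3 + 1/3.63 + 1/12.5 = 0.7095.
R_b takes the fraction G_k/ΣG = 0.02611/0.7095 = 0.03680, so I = 7.24 × 0.03680 = 0.2664 mA.

I ≈ 0.266 mA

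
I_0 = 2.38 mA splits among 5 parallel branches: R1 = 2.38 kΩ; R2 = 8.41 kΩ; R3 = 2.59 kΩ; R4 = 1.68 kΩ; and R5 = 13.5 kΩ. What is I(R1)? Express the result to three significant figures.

I ≈ 0.627 mA

Conductances: ΣG = 1/2.38 + 1/8.41 + 1/2.59 + 1/1.68 + 1/13.5 = 1.594 (1/kΩ).
R1 takes the fraction G_k/ΣG = 0.4202/1.594 = 0.2635, so I = 2.38 × 0.2635 = 0.6272 mA.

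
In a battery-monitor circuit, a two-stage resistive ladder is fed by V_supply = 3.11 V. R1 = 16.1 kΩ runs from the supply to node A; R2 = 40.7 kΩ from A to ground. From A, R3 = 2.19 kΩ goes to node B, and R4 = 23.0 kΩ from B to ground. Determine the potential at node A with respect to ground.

V_A ≈ 1.53 V

Looking into the second stage from A: R3 + R4 = 25.19 kΩ appears in parallel with R2.
R2 ‖ (R3+R4) = 15.56 kΩ.
So V_A = 3.11 × 0.4915 = 1.528 V.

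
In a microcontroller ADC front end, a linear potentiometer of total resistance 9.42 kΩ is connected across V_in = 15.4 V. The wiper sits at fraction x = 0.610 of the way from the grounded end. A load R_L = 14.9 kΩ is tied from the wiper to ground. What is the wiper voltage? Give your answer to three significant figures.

The pot divides into 3.674 kΩ above the wiper and 5.746 kΩ below.
Lower segment in parallel with the load: 5.746 ‖ 14.9 = 4.147 kΩ.
V_out = 15.4 × 4.147/(3.674 + 4.147) = 8.166 V.

V_out ≈ 8.17 V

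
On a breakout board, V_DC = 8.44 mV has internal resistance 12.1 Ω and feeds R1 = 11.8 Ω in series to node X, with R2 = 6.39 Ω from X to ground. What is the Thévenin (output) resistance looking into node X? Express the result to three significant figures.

R1' = 12.1 + 11.8 = 23.90 Ω (source resistance + R1).
With V_DC suppressed (replaced by a short), R_th = R1' ‖ R2 = (23.90 × 6.39)/(23.90 + 6.39) = 5.042 Ω.

R_th ≈ 5.04 Ω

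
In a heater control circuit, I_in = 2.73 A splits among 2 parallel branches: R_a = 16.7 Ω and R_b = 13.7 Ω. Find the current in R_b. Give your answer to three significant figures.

I ≈ 1.50 A

With just two branches, the current splits inversely with resistance.
So I = 2.73 × 16.7/30.40 = 1.500 A.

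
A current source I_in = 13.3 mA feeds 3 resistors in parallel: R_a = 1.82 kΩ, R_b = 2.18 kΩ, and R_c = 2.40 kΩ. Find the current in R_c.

I ≈ 3.89 mA

ΣG = 1/1.82 + 1/2.18 + 1/2.40 = 1.425.
By the current-divider rule, I = I_in · G_k/ΣG = 13.3 × 0.2924 = 3.889 mA.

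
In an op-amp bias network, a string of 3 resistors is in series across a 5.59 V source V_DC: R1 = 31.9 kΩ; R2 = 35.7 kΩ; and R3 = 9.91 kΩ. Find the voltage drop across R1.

ΣR = 31.9 + 35.7 + 9.91 = 77.51 kΩ.
By the voltage-divider rule, V = 5.59 × 31.90/77.51 = 2.301 V.

V ≈ 2.30 V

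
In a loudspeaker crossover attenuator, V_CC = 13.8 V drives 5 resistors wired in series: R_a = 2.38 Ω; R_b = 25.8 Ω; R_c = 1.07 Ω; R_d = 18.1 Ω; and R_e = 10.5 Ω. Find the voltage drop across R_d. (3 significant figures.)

Total series resistance ΣR = 2.38 + 25.8 + 1.07 + 18.1 + 10.5 = 57.85 Ω.
V = V_CC · R/ΣR = 13.8 × 0.3129 = 4.318 V.

V ≈ 4.32 V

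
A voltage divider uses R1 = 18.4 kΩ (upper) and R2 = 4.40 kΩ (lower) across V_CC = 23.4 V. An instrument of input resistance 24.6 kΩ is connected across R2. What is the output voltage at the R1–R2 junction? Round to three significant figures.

First combine the lower leg with the load: R2 ‖ R_L = 3.732 kΩ.
Now apply the divider: V_out = 23.4 × 0.1686 = 3.946 V.
(Unloaded it would be 4.52 V; the load pulls it down.)

V_out ≈ 3.95 V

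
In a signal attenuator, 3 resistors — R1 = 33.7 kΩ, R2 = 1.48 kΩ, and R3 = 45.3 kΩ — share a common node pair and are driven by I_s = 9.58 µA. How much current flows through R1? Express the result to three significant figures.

Total conductance ΣG = 1/33.7 + 1/1.48 + 1/45.3 = 0.7274 (units of 1/kΩ).
R1 takes the fraction G_k/ΣG = 0.02967/0.7274 = 0.04079, so I = 9.58 × 0.04079 = 0.3908 µA.

I ≈ 0.391 µA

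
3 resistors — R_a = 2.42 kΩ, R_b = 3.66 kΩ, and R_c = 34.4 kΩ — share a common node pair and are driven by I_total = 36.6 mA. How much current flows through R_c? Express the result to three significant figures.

I ≈ 1.49 mA

ΣG = 1/2.42 + 1/3.66 + 1/34.4 = 0.7155.
R_c takes the fraction G_k/ΣG = 0.02907/0.7155 = 0.04063, so I = 36.6 × 0.04063 = 1.487 mA.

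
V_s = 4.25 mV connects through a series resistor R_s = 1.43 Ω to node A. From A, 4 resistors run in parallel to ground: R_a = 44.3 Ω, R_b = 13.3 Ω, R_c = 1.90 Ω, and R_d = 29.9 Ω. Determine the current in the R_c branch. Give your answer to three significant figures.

Parallel bank: R_p = 1/(1/44.3 + 1/13.3 + 1/1.90 + 1/29.9) = 1.521 Ω.
V_A by voltage divider: V_A = 4.25 × 1.521/(1.43 + 1.521) = 2.190 mV.
Branch current I = V_A/R_c = 2.190/1.90 = 1.153 mA.
(Equivalently: I_total = 1.440 mA, then current-divider fraction G_k/ΣG = 0.8005.)

I ≈ 1.15 mA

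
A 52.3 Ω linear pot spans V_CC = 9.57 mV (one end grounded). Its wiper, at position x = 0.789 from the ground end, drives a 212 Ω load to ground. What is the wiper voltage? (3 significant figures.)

Split the track: R_lower = x·R_p = 41.26 Ω, R_upper = (1−x)·R_p = 11.04 Ω.
Lower segment in parallel with the load: 41.26 ‖ 212 = 34.54 Ω.
Loaded-divider output: V_out = 9.57 × 0.7579 = 7.253 mV.
(Unloaded: V_out = x·V_CC = 7.55 mV.)

V_out ≈ 7.25 mV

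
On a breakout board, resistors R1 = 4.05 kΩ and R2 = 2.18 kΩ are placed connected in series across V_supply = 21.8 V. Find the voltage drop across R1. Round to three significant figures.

V ≈ 14.2 V

ΣR = 4.05 + 2.18 = 6.230 kΩ.
V = V_supply · R/ΣR = 21.8 × 0.6501 = 14.17 V.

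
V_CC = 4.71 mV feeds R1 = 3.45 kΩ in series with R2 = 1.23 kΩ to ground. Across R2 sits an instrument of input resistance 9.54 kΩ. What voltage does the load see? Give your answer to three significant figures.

V_out ≈ 1.13 mV

First combine the lower leg with the load: R2 ‖ R_L = 1.090 kΩ.
Now apply the divider: V_out = 4.71 × 0.2400 = 1.130 mV.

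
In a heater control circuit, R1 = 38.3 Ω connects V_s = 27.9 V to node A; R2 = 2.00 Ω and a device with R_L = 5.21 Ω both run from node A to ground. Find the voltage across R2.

R2 ‖ R_L = (2.00 × 5.21)/(2.00 + 5.21) = 1.445 Ω.
Now apply the divider: V_out = 27.9 × 0.03636 = 1.014 V.

V_out ≈ 1.01 V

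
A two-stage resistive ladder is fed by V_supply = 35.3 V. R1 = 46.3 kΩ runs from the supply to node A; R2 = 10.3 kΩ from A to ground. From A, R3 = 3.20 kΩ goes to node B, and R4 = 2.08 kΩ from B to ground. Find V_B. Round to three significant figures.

Node A sees R2 in parallel with the series input of stage 2, R3 + R4 = 5.280 kΩ.
Effective lower resistance at A: R2 ‖ 5.280 = 3.491 kΩ.
V_A = 35.3 × 3.491/(46.3 + 3.491) = 2.475 V.
Then the unloaded second divider: V_B = V_A × R4/(R3+R4) = 2.475 × 0.3939 = 0.9749 V.

V_B ≈ 0.975 V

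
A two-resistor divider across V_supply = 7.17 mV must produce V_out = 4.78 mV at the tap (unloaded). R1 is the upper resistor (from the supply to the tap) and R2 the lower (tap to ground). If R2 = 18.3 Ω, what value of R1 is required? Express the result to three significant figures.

Required fraction k = V_out/V_supply = 0.6667.
So R1 = R2 · (V_supply/V_out − 1) = 18.3 × (7.17/4.78 − 1) = 18.3 × 0.5000 = 9.150 Ω.

R1 ≈ 9.15 Ω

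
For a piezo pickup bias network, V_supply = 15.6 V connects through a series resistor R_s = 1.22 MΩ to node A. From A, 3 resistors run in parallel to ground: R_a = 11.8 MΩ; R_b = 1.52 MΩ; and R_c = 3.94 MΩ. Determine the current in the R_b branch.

I ≈ 4.63 µA

Combine the parallel branches: R_p = (1/11.8 + 1/1.52 + 1/3.94)⁻¹ = 1.004 MΩ.
V_A = 15.6 × 1.004/2.224 = 7.041 V.
Branch current I = V_A/R_b = 7.041/1.52 = 4.632 µA.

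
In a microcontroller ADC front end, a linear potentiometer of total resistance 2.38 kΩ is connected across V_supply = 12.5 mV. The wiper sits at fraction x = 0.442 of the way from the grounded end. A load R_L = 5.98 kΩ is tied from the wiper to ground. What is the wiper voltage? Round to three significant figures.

V_out ≈ 5.03 mV

Split the track: R_lower = x·R_p = 1.052 kΩ, R_upper = (1−x)·R_p = 1.328 kΩ.
(x·R_p) ‖ R_L = 0.8946 kΩ.
Then V_out = V_supply · 0.8946/(1.328 + 0.8946) = 5.031 mV.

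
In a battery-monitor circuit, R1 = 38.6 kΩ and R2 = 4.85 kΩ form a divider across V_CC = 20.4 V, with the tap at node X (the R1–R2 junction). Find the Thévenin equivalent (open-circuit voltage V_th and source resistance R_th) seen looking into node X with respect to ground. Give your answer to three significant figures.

V_th ≈ 2.28 V, R_th ≈ 4.31 kΩ

V_th is the unloaded tap voltage: V_CC · R2/(R1+R2) = 20.4 × 0.1116 = 2.277 V.
With V_CC suppressed (replaced by a short), R_th = R1 ‖ R2 = (38.60 × 4.85)/(38.60 + 4.85) = 4.309 kΩ.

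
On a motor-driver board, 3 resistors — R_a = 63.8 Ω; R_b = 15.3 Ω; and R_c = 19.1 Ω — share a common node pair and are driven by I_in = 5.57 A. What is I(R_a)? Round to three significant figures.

Conductances: ΣG = 1/63.8 + 1/15.3 + 1/19.1 = 0.1334 (1/Ω).
By the current-divider rule, I = I_in · G_k/ΣG = 5.57 × 0.1175 = 0.6545 A.

I ≈ 0.655 A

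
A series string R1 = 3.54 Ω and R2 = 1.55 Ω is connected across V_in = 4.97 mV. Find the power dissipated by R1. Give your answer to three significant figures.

P ≈ 3.38 µW

ΣR = 5.090 Ω → I = 4.97/5.090 = 0.9764 mA.
P = I²R = 0.9534 × 3.54 = 3.375 µW.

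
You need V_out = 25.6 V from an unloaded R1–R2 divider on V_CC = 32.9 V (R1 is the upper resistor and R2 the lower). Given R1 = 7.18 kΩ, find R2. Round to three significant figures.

R2 ≈ 25.2 kΩ

V_out/V_CC = R2/(R1+R2) = 0.7781.
Rearranging, R2 = R1·k/(1−k) = 7.18 × 3.507 = 25.18 kΩ.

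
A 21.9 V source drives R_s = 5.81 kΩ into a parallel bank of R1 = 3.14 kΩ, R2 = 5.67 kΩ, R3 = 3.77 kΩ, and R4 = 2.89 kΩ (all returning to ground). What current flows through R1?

Parallel bank: R_p = 1/(1/3.14 + 1/5.67 + 1/3.77 + 1/2.89) = 0.9041 kΩ.
V_A = 21.9 × 0.9041/6.714 = 2.949 V.
Branch current I = V_A/R1 = 2.949/3.14 = 0.9391 mA.

I ≈ 0.939 mA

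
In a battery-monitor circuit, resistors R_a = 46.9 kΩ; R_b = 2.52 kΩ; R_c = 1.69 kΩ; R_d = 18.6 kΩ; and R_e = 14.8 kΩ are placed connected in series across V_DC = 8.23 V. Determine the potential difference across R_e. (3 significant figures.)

ΣR = 46.9 + 2.52 + 1.69 + 18.6 + 14.8 = 84.51 kΩ.
Voltage divider: V = V_DC · (14.80 / 84.51) = 8.23 × 0.1751 = 1.441 V.

V ≈ 1.44 V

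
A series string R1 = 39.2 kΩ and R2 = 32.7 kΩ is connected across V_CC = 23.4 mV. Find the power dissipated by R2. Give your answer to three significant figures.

ΣR = 71.90 kΩ → I = 23.4/71.90 = 0.3255 µA.
V(R2) = I·R = 10.64 mV; P = V·I = 10.64 × 0.3255 = 3.464 nW.

P ≈ 3.46 nW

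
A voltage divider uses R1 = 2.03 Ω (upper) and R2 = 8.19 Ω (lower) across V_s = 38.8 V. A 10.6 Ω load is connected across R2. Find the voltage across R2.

V_out ≈ 27.0 V

First combine the lower leg with the load: R2 ‖ R_L = 4.620 Ω.
Voltage divider with the loaded lower leg: V_out = 38.8 × 4.620/(2.03 + 4.620) = 38.8 × 0.6947 = 26.96 V.
(Unloaded it would be 31.1 V; the load pulls it down.)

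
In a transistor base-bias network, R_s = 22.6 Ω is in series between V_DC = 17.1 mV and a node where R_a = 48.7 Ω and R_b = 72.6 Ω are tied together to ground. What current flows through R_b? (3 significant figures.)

I ≈ 0.133 mA

Parallel bank: R_p = 1/(1/48.7 + 1/72.6) = 29.15 Ω.
V_A by voltage divider: V_A = 17.1 × 29.15/(22.6 + 29.15) = 9.632 mV.
Branch current I = V_A/R_b = 9.632/72.6 = 0.1327 mA.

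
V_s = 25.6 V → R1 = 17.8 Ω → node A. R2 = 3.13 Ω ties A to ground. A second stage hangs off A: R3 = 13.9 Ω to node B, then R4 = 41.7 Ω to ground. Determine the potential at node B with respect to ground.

Looking into the second stage from A: R3 + R4 = 55.60 Ω appears in parallel with R2.
R2 ‖ (R3+R4) = 2.963 Ω.
V_A = 25.6 × 2.963/(17.8 + 2.963) = 3.653 V.
V_B = V_A × 0.7500 = 2.740 V.

V_B ≈ 2.74 V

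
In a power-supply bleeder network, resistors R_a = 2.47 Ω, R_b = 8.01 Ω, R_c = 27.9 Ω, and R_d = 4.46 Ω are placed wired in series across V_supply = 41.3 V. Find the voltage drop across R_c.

V ≈ 26.9 V

Total series resistance ΣR = 2.47 + 8.01 + 27.9 + 4.46 = 42.84 Ω.
V = V_supply · R/ΣR = 41.3 × 0.6513 = 26.90 V.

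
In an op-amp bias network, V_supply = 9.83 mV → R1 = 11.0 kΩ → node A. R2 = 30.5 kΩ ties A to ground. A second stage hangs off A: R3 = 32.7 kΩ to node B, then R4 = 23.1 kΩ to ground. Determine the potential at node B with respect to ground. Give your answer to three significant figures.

Node A sees R2 in parallel with the series input of stage 2, R3 + R4 = 55.80 kΩ.
Effective lower resistance at A: R2 ‖ 55.80 = 19.72 kΩ.
So V_A = 9.83 × 0.6419 = 6.310 mV.
Stage 2 is unloaded, so V_B = V_A · R4/(R3+R4) = 6.310 × 23.1/55.80 = 2.612 mV.

V_B ≈ 2.61 mV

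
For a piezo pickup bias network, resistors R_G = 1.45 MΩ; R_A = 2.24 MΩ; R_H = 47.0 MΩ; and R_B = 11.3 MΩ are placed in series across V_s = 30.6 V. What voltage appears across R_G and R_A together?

V ≈ 1.82 V

Total series resistance ΣR = 1.45 + 2.24 + 47.0 + 11.3 = 61.99 MΩ.
R_{R_G..R_A} = 1.45 + 2.24 = 3.690 MΩ.
V = V_s · R/ΣR = 30.6 × 0.05953 = 1.821 V.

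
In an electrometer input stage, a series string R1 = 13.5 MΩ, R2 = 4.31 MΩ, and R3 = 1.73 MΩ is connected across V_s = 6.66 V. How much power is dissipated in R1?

Series current I = V_s/ΣR = 6.66/19.54 = 0.3408 µA.
V(R1) = I·R = 4.601 V; P = V·I = 4.601 × 0.3408 = 1.568 µW.

P ≈ 1.57 µW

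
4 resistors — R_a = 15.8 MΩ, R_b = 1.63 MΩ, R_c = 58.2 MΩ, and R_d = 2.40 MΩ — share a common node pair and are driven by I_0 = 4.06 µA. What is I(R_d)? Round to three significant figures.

I ≈ 1.52 µA

ΣG = 1/15.8 + 1/1.63 + 1/58.2 + 1/2.40 = 1.111.
Current divider: I(R_d) = I_0 · G_k/ΣG = 4.06 × (0.4167/1.111) = 4.06 × 0.3752 = 1.523 µA.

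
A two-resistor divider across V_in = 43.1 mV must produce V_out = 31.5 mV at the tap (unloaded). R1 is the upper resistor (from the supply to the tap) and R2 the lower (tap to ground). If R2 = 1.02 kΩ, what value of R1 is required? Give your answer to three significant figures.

V_out/V_in = R2/(R1+R2) = 0.7309.
Rearranging, R1 = R2·(1−k)/k = 1.02 × 0.3683 = 0.3756 kΩ.

R1 ≈ 0.376 kΩ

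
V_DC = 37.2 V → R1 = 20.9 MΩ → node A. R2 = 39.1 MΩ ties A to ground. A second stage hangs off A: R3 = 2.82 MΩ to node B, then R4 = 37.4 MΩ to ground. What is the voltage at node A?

V_A ≈ 18.1 V

Node A sees R2 in parallel with the series input of stage 2, R3 + R4 = 40.22 MΩ.
Effective lower resistance at A: R2 ‖ 40.22 = 19.83 MΩ.
So V_A = 37.2 × 0.4868 = 18.11 V.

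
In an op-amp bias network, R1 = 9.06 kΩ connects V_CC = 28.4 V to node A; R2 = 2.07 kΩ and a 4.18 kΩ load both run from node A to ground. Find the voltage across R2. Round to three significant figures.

The load sits in parallel with R2, giving an effective lower resistance R2' = R2·R_L/(R2+R_L) = 1.384 kΩ.
Now apply the divider: V_out = 28.4 × 0.1326 = 3.764 V.

V_out ≈ 3.76 V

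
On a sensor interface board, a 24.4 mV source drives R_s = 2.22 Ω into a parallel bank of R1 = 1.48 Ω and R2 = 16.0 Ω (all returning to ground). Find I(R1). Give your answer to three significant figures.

Combine the parallel branches: R_p = (1/1.48 + 1/16.0)⁻¹ = 1.355 Ω.
V_A = 24.4 × 1.355/3.575 = 9.247 mV.
I(R1) = V_A / R1 = 9.247/1.48 = 6.248 mA.

I ≈ 6.25 mA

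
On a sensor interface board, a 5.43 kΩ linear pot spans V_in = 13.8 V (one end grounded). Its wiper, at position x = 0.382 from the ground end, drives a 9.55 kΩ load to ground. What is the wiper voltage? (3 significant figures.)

The pot divides into 3.356 kΩ above the wiper and 2.074 kΩ below.
(x·R_p) ‖ R_L = 1.704 kΩ.
V_out = 13.8 × 1.704/(3.356 + 1.704) = 4.648 V.
(Unloaded: V_out = x·V_in = 5.27 V.)

V_out ≈ 4.65 V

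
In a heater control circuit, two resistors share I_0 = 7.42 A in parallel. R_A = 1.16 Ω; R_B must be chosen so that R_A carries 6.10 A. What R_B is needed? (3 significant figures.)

The fraction through R_A equals R_B/(R_A+R_B).
6.10/7.42 = R_B/(R_A + R_B) → R_B = R_A · (0.8221)/(1 − 0.8221) = 1.16 × 4.621 = 5.361 Ω.

R_B ≈ 5.36 Ω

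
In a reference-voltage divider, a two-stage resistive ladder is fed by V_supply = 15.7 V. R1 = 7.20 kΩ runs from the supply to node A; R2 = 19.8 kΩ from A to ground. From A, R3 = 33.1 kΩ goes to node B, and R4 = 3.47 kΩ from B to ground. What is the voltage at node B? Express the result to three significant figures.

Looking into the second stage from A: R3 + R4 = 36.57 kΩ appears in parallel with R2.
R2 ‖ (R3+R4) = 12.85 kΩ.
So V_A = 15.7 × 0.6408 = 10.06 V.
Stage 2 is unloaded, so V_B = V_A · R4/(R3+R4) = 10.06 × 3.47/36.57 = 0.9546 V.

V_B ≈ 0.955 V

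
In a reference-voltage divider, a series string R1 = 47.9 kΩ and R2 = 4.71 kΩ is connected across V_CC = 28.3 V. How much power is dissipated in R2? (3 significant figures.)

The common current is I = 28.3/52.61 = 0.5379 mA.
P = I²R = 0.2894 × 4.71 = 1.363 mW.

P ≈ 1.36 mW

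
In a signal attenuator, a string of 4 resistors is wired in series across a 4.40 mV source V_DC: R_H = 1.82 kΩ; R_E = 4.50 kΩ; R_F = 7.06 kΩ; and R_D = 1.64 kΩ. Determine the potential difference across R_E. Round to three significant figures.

ΣR = 1.82 + 4.50 + 7.06 + 1.64 = 15.02 kΩ.
V = V_DC · R/ΣR = 4.40 × 0.2996 = 1.318 mV.

V ≈ 1.32 mV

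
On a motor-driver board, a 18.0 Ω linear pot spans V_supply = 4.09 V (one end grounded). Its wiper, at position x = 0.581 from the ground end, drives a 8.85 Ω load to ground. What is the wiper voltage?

Lower segment x·R_p = 10.46 Ω; upper segment (1−x)·R_p = 7.542 Ω.
(x·R_p) ‖ R_L = 4.794 Ω.
Loaded-divider output: V_out = 4.09 × 0.3886 = 1.589 V.

V_out ≈ 1.59 V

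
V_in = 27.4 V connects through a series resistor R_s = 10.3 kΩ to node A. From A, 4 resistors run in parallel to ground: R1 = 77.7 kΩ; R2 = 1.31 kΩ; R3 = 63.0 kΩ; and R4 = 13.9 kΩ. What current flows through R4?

Combine the parallel branches: R_p = (1/77.7 + 1/1.31 + 1/63.0 + 1/13.9)⁻¹ = 1.157 kΩ.
V_A = 27.4 × 1.157/11.46 = 2.768 V.
I(R4) = V_A / R4 = 2.768/13.9 = 0.1991 mA.

I ≈ 0.199 mA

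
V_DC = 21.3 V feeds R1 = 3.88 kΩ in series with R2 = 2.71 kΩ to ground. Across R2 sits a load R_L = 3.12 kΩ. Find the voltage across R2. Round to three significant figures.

The load sits in parallel with R2, giving an effective lower resistance R2' = R2·R_L/(R2+R_L) = 1.450 kΩ.
Then V_out = V_DC · R2'/(R1 + R2') = 21.3 × 1.450/5.330 = 5.795 V.

V_out ≈ 5.80 V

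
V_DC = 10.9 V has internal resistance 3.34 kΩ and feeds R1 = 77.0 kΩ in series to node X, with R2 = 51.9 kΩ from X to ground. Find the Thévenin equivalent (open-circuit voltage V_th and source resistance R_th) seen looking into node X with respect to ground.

V_th ≈ 4.28 V, R_th ≈ 31.5 kΩ

R1' = 3.34 + 77.0 = 80.34 kΩ (source resistance + R1).
With X open, the divider is unloaded: V_th = 10.9 × 51.9/132.2 = 4.278 V.
Looking into X with the source shorted: R_th = R1'·R2/(R1'+R2) = 80.34 × 51.9/132.2 = 31.53 kΩ.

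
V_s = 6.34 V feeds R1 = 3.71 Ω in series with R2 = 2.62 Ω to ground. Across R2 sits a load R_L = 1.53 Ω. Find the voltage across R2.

V_out ≈ 1.31 V

R2 ‖ R_L = (2.62 × 1.53)/(2.62 + 1.53) = 0.9659 Ω.
Then V_out = V_s · R2'/(R1 + R2') = 6.34 × 0.9659/4.676 = 1.310 V.
(Unloaded it would be 2.62 V; the load pulls it down.)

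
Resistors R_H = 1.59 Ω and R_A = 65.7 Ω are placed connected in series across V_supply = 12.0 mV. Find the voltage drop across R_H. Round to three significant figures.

V ≈ 0.284 mV

ΣR = 1.59 + 65.7 = 67.29 Ω.
By the voltage-divider rule, V = 12.0 × 1.590/67.29 = 0.2835 mV.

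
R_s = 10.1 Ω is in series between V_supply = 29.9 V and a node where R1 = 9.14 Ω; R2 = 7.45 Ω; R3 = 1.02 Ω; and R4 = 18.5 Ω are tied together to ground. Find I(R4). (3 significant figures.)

I ≈ 0.116 A

Parallel bank: R_p = 1/(1/9.14 + 1/7.45 + 1/1.02 + 1/18.5) = 0.7824 Ω.
V_A by voltage divider: V_A = 29.9 × 0.7824/(10.1 + 0.7824) = 2.150 V.
I(R4) = V_A / R4 = 2.150/18.5 = 0.1162 A.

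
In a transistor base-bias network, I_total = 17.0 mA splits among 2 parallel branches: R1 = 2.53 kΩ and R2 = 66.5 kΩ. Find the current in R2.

For two parallel branches, I_k = I_total · (other R)/(sum of R).
So I = 17.0 × 2.53/69.03 = 0.6231 mA.

I ≈ 0.623 mA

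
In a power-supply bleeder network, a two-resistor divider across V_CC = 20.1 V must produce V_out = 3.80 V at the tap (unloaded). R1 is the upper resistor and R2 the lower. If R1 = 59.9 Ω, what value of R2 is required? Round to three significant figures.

Required fraction k = V_out/V_CC = 0.1891.
R2 = R1 · 0.1891/(1 − 0.1891) = 13.96 Ω.

R2 ≈ 14.0 Ω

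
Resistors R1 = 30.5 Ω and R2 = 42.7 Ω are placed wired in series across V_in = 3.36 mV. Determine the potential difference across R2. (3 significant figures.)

V ≈ 1.96 mV

Total series resistance ΣR = 30.5 + 42.7 = 73.20 Ω.
V = V_in · R/ΣR = 3.36 × 0.5833 = 1.960 mV.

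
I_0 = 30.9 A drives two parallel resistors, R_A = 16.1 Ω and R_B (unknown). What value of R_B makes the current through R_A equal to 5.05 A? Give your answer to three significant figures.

R_B ≈ 3.15 Ω

Two-branch current divider: I_A = I_0 · R_B/(R_A + R_B).
With f = 0.1634, R_B = R_A · f/(1−f) = 16.1 × 0.1954 = 3.145 Ω.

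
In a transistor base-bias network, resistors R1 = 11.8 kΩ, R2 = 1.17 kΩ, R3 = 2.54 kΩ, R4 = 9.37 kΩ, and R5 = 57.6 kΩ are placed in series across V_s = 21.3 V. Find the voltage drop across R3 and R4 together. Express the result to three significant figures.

ΣR = 11.8 + 1.17 + 2.54 + 9.37 + 57.6 = 82.48 kΩ.
R_{R3..R4} = 2.54 + 9.37 = 11.91 kΩ.
V = V_s · R/ΣR = 21.3 × 0.1444 = 3.076 V.

V ≈ 3.08 V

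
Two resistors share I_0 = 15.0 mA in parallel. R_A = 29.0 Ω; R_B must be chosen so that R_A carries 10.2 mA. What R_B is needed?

The fraction through R_A equals R_B/(R_A+R_B).
With f = 0.6800, R_B = R_A · f/(1−f) = 29.0 × 2.125 = 61.62 Ω.

R_B ≈ 61.6 Ω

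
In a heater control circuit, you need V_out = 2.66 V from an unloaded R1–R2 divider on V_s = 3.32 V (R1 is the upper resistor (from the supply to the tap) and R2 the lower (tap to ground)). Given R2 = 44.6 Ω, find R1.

V_out/V_s = R2/(R1+R2) = 0.8012.
So R1 = R2 · (V_s/V_out − 1) = 44.6 × (3.32/2.66 − 1) = 44.6 × 0.2481 = 11.07 Ω.

R1 ≈ 11.1 Ω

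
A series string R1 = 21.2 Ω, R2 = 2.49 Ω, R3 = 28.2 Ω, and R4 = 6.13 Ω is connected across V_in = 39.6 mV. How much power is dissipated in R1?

ΣR = 58.02 Ω → I = 39.6/58.02 = 0.6825 mA.
P = I²R = 0.4658 × 21.2 = 9.876 µW.

P ≈ 9.88 µW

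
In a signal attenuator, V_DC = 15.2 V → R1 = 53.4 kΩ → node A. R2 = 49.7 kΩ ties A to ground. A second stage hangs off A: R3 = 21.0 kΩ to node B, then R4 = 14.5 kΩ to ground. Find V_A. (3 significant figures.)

V_A ≈ 4.25 V

The second stage (R3 + R4 = 35.50 kΩ) loads node A in parallel with R2.
Effective lower resistance at A: R2 ‖ 35.50 = 20.71 kΩ.
First divider: V_A = V_DC · 20.71/(53.4 + 20.71) = 4.247 V.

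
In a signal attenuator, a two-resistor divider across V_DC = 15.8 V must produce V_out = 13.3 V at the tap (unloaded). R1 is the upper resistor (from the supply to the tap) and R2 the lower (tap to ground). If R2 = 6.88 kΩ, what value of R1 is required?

R1 ≈ 1.29 kΩ

Required fraction k = V_out/V_DC = 0.8418.
So R1 = R2 · (V_DC/V_out − 1) = 6.88 × (15.8/13.3 − 1) = 6.88 × 0.1880 = 1.293 kΩ.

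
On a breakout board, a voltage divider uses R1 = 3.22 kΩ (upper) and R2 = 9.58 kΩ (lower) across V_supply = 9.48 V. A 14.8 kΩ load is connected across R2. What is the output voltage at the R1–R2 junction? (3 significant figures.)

The load sits in parallel with R2, giving an effective lower resistance R2' = R2·R_L/(R2+R_L) = 5.816 kΩ.
Voltage divider with the loaded lower leg: V_out = 9.48 × 5.816/(3.22 + 5.816) = 9.48 × 0.6436 = 6.102 V.

V_out ≈ 6.10 V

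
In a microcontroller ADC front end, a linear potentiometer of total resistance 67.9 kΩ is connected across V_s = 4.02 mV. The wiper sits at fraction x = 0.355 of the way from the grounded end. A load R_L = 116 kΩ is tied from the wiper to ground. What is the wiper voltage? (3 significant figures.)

Lower segment x·R_p = 24.10 kΩ; upper segment (1−x)·R_p = 43.80 kΩ.
(x·R_p) ‖ R_L = 19.96 kΩ.
V_out = 4.02 × 19.96/(43.80 + 19.96) = 1.258 mV.

V_out ≈ 1.26 mV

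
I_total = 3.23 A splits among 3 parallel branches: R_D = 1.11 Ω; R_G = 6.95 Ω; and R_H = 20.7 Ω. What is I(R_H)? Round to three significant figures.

Conductances: ΣG = 1/1.11 + 1/6.95 + 1/20.7 = 1.093 (1/Ω).
By the current-divider rule, I = I_total · G_k/ΣG = 3.23 × 0.04419 = 0.1427 A.

I ≈ 0.143 A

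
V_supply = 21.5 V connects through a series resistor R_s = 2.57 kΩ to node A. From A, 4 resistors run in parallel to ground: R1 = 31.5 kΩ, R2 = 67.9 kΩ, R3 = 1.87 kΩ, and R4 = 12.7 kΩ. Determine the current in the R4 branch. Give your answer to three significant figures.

Combine the parallel branches: R_p = (1/31.5 + 1/67.9 + 1/1.87 + 1/12.7)⁻¹ = 1.515 kΩ.
Node voltage V_A = V_supply · R_p/(R_s + R_p) = 21.5 × 0.3709 = 7.974 V.
Branch current I = V_A/R4 = 7.974/12.7 = 0.6279 mA.
(Check via current divider: I_total = 5.263 mA; share G_k/ΣG = 0.1193 → same result.)

I ≈ 0.628 mA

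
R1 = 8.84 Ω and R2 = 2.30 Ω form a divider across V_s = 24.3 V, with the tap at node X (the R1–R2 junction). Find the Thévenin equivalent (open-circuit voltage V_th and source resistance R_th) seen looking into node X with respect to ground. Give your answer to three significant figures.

V_th ≈ 5.02 V, R_th ≈ 1.83 Ω

Open-circuit (no load on X): V_th = V_s · R2/(R1 + R2) = 24.3 × 2.30/(8.840 + 2.30) = 5.017 V.
Looking into X with the source shorted: R_th = R1·R2/(R1+R2) = 8.840 × 2.30/11.14 = 1.825 Ω.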